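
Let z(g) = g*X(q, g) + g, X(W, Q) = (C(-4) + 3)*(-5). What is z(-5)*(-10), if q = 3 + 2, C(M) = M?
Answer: 300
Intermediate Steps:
q = 5
X(W, Q) = 5 (X(W, Q) = (-4 + 3)*(-5) = -1*(-5) = 5)
z(g) = 6*g (z(g) = g*5 + g = 5*g + g = 6*g)
z(-5)*(-10) = (6*(-5))*(-10) = -30*(-10) = 300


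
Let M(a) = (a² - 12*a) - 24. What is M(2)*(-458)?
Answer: 20152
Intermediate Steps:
M(a) = -24 + a² - 12*a
M(2)*(-458) = (-24 + 2² - 12*2)*(-458) = (-24 + 4 - 24)*(-458) = -44*(-458) = 20152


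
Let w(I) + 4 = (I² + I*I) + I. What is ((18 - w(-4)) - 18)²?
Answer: 576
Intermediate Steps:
w(I) = -4 + I + 2*I² (w(I) = -4 + ((I² + I*I) + I) = -4 + ((I² + I²) + I) = -4 + (2*I² + I) = -4 + (I + 2*I²) = -4 + I + 2*I²)
((18 - w(-4)) - 18)² = ((18 - (-4 - 4 + 2*(-4)²)) - 18)² = ((18 - (-4 - 4 + 2*16)) - 18)² = ((18 - (-4 - 4 + 32)) - 18)² = ((18 - 1*24) - 18)² = ((18 - 24) - 18)² = (-6 - 18)² = (-24)² = 576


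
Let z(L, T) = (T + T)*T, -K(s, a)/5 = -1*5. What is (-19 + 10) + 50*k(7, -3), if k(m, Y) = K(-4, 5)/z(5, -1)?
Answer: 616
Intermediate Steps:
K(s, a) = 25 (K(s, a) = -(-5)*5 = -5*(-5) = 25)
z(L, T) = 2*T**2 (z(L, T) = (2*T)*T = 2*T**2)
k(m, Y) = 25/2 (k(m, Y) = 25/((2*(-1)**2)) = 25/((2*1)) = 25/2)
(-19 + 10) + 50*k(7, -3) = (-19 + 10) + 50*(25/2) = -9 + 625 = 616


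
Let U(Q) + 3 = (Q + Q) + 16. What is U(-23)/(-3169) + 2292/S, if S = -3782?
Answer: -3569271/5992579 ≈ -0.59562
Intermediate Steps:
U(Q) = 13 + 2*Q (U(Q) = -3 + ((Q + Q) + 16) = -3 + (2*Q + 16) = -3 + (16 + 2*Q) = 13 + 2*Q)
U(-23)/(-3169) + 2292/S = (13 + 2*(-23))/(-3169) + 2292/(-3782) = (13 - 46)*(-1/3169) + 2292*(-1/3782) = -33*(-1/3169) - 1146/1891 = 33/3169 - 1146/1891 = -3569271/5992579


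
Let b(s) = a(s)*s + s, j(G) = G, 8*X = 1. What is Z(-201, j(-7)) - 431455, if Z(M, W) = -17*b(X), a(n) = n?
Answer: -27613273/64 ≈ -4.3146e+5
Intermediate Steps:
X = ⅛ (X = (⅛)*1 = ⅛ ≈ 0.12500)
b(s) = s + s² (b(s) = s*s + s = s² + s = s + s²)
Z(M, W) = -153/64 (Z(M, W) = -17*(1 + ⅛)/8 = -17*9/(8*8) = -17*9/64 = -153/64)
Z(-201, j(-7)) - 431455 = -153/64 - 431455 = -27613273/64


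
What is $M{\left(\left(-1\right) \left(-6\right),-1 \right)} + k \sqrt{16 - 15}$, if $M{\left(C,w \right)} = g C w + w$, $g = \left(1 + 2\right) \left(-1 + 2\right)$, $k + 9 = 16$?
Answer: $-12$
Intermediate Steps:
$k = 7$ ($k = -9 + 16 = 7$)
$g = 3$ ($g = 3 \cdot 1 = 3$)
$M{\left(C,w \right)} = w + 3 C w$ ($M{\left(C,w \right)} = 3 C w + w = w + 3 C w$)
$M{\left(\left(-1\right) \left(-6\right),-1 \right)} + k \sqrt{16 - 15} = - (1 + 3 \left(\left(-1\right) \left(-6\right)\right)) + 7 \sqrt{16 - 15} = - (1 + 3 \cdot 6) + 7 \sqrt{1} = - (1 + 18) + 7 \cdot 1 = \left(-1\right) 19 + 7 = -19 + 7 = -12$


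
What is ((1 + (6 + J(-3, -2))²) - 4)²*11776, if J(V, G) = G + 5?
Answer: 71645184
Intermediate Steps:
J(V, G) = 5 + G
((1 + (6 + J(-3, -2))²) - 4)²*11776 = ((1 + (6 + (5 - 2))²) - 4)²*11776 = ((1 + (6 + 3)²) - 4)²*11776 = ((1 + 9²) - 4)²*11776 = ((1 + 81) - 4)²*11776 = (82 - 4)²*11776 = 78²*11776 = 6084*11776 = 71645184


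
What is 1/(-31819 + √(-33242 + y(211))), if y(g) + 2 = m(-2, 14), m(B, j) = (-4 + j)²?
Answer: -31819/1012481905 - 2*I*√8286/1012481905 ≈ -3.1427e-5 - 1.7981e-7*I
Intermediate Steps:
y(g) = 98 (y(g) = -2 + (-4 + 14)² = -2 + 10² = -2 + 100 = 98)
1/(-31819 + √(-33242 + y(211))) = 1/(-31819 + √(-33242 + 98)) = 1/(-31819 + √(-33144)) = 1/(-31819 + 2*I*√8286)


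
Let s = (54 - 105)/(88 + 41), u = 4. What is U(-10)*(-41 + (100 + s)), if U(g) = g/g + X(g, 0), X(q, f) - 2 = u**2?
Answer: 47880/43 ≈ 1113.5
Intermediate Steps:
X(q, f) = 18 (X(q, f) = 2 + 4**2 = 2 + 16 = 18)
s = -17/43 (s = -51/129 = -51*1/129 = -17/43 ≈ -0.39535)
U(g) = 19 (U(g) = g/g + 18 = 1 + 18 = 19)
U(-10)*(-41 + (100 + s)) = 19*(-41 + (100 - 17/43)) = 19*(-41 + 4283/43) = 19*(2520/43) = 47880/43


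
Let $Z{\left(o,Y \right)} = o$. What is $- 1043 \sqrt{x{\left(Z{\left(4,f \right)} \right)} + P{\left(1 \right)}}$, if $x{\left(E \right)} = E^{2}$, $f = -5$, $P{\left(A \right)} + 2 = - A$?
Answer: $- 1043 \sqrt{13} \approx -3760.6$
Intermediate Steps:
$P{\left(A \right)} = -2 - A$
$- 1043 \sqrt{x{\left(Z{\left(4,f \right)} \right)} + P{\left(1 \right)}} = - 1043 \sqrt{4^{2} - 3} = - 1043 \sqrt{16 - 3} = - 1043 \sqrt{13}$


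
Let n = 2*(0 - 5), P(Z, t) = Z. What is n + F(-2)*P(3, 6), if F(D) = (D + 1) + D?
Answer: -19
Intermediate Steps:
F(D) = 1 + 2*D (F(D) = (1 + D) + D = 1 + 2*D)
n = -10 (n = 2*(-5) = -10)
n + F(-2)*P(3, 6) = -10 + (1 + 2*(-2))*3 = -10 + (1 - 4)*3 = -10 - 3*3 = -10 - 9 = -19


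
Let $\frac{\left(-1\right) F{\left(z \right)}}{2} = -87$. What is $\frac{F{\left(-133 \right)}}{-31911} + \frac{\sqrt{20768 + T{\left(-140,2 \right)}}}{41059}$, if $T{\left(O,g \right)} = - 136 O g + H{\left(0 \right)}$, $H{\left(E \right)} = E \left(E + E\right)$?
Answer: $- \frac{58}{10637} + \frac{4 \sqrt{3678}}{41059} \approx 0.00045557$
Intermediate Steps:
$H{\left(E \right)} = 2 E^{2}$ ($H{\left(E \right)} = E 2 E = 2 E^{2}$)
$F{\left(z \right)} = 174$ ($F{\left(z \right)} = \left(-2\right) \left(-87\right) = 174$)
$T{\left(O,g \right)} = - 136 O g$ ($T{\left(O,g \right)} = - 136 O g + 2 \cdot 0^{2} = - 136 O g + 2 \cdot 0 = - 136 O g + 0 = - 136 O g$)
$\frac{F{\left(-133 \right)}}{-31911} + \frac{\sqrt{20768 + T{\left(-140,2 \right)}}}{41059} = \frac{174}{-31911} + \frac{\sqrt{20768 - \left(-19040\right) 2}}{41059} = 174 \left(- \frac{1}{31911}\right) + \sqrt{20768 + 38080} \cdot \frac{1}{41059} = - \frac{58}{10637} + \sqrt{58848} \cdot \frac{1}{41059} = - \frac{58}{10637} + 4 \sqrt{3678} \cdot \frac{1}{41059} = - \frac{58}{10637} + \frac{4 \sqrt{3678}}{41059}$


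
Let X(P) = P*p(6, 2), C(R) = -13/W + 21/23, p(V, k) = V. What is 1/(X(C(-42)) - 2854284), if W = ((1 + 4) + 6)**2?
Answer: -2783/7943458920 ≈ -3.5035e-7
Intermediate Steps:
W = 121 (W = (5 + 6)**2 = 11**2 = 121)
C(R) = 2242/2783 (C(R) = -13/121 + 21/23 = 2242/2783)
X(P) = 6*P (X(P) = P*6 = 6*P)
1/(X(C(-42)) - 2854284) = 1/(6*(2242/2783) - 2854284) = 1/(13452/2783 - 2854284) = 1/(-7943458920/2783) = -2783/7943458920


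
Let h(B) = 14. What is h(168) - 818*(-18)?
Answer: 14738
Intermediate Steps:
h(168) - 818*(-18) = 14 - 818*(-18) = 14 + 14724 = 14738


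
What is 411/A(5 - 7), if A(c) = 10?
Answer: 411/10 ≈ 41.100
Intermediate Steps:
411/A(5 - 7) = 411/10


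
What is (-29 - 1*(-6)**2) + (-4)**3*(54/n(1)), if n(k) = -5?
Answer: 3131/5 ≈ 626.20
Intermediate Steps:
(-29 - 1*(-6)**2) + (-4)**3*(54/n(1)) = (-29 - 1*(-6)**2) + (-4)**3*(54/(-5)) = (-29 - 1*36) - 3456*(-1)/5 = (-29 - 36) - 64*(-54/5) = -65 + 3456/5 = 3131/5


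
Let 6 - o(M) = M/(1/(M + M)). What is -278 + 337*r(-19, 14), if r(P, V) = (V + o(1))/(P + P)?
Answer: -8315/19 ≈ -437.63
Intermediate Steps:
o(M) = 6 - 2*M² (o(M) = 6 - M/(1/(M + M)) = 6 - M/(1/(2*M)) = 6 - M*2*M = 6 - 2*M²)
r(P, V) = (4 + V)/(2*P) (r(P, V) = (V + (6 - 2*1²))/(P + P) = (V + (6 - 2*1))/((2*P)) = (V + (6 - 2))*(1/(2*P)) = (V + 4)*(1/(2*P)) = (4 + V)*(1/(2*P)) = (4 + V)/(2*P))
-278 + 337*r(-19, 14) = -278 + 337*((½)*(4 + 14)/(-19)) = -278 + 337*((½)*(-1/19)*18) = -278 + 337*(-9/19) = -278 - 3033/19 = -8315/19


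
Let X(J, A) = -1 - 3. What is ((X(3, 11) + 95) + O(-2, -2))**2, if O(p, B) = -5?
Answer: 7396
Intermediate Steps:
X(J, A) = -4
((X(3, 11) + 95) + O(-2, -2))**2 = ((-4 + 95) - 5)**2 = (91 - 5)**2 = 86**2 = 7396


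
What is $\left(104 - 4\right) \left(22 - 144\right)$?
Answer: $-12200$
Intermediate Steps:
$\left(104 - 4\right) \left(22 - 144\right) = 100 \left(22 - 144\right) = 100 \left(-122\right) = -12200$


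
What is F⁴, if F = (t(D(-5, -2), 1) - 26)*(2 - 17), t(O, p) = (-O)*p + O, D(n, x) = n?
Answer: 23134410000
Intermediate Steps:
t(O, p) = O - O*p (t(O, p) = -O*p + O = O - O*p)
F = 390 (F = (-5*(1 - 1*1) - 26)*(2 - 17) = (-5*(1 - 1) - 26)*(-15) = (-5*0 - 26)*(-15) = (0 - 26)*(-15) = -26*(-15) = 390)
F⁴ = 390⁴ = 23134410000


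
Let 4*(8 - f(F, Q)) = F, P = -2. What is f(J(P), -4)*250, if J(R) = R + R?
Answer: 2250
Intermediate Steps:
J(R) = 2*R
f(F, Q) = 8 - F/4
f(J(P), -4)*250 = (8 - (-2)/2)*250 = (8 - ¼*(-4))*250 = (8 + 1)*250 = 9*250 = 2250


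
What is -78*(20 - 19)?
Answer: -78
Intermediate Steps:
-78*(20 - 19) = -78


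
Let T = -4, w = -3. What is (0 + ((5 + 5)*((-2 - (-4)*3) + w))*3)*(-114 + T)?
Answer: -24780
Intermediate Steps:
(0 + ((5 + 5)*((-2 - (-4)*3) + w))*3)*(-114 + T) = (0 + ((5 + 5)*((-2 - (-4)*3) - 3))*3)*(-114 - 4) = (0 + (10*((-2 - 1*(-12)) - 3))*3)*(-118) = (0 + (10*((-2 + 12) - 3))*3)*(-118) = (0 + (10*(10 - 3))*3)*(-118) = (0 + (10*7)*3)*(-118) = (0 + 70*3)*(-118) = (0 + 210)*(-118) = 210*(-118) = -24780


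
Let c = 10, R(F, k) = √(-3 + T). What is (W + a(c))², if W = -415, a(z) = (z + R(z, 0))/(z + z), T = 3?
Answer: 687241/4 ≈ 1.7181e+5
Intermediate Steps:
R(F, k) = 0 (R(F, k) = √(-3 + 3) = √0 = 0)
a(z) = ½ (a(z) = (z + 0)/(z + z) = z/((2*z)) = z*(1/(2*z)) = ½)
(W + a(c))² = (-415 + ½)² = (-829/2)² = 687241/4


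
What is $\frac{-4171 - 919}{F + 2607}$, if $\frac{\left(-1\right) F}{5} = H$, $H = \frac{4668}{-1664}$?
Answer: $- \frac{2117440}{1090347} \approx -1.942$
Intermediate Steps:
$H = - \frac{1167}{416}$ ($H = 4668 \left(- \frac{1}{1664}\right) = - \frac{1167}{416} \approx -2.8053$)
$F = \frac{5835}{416}$ ($F = \left(-5\right) \left(- \frac{1167}{416}\right) = \frac{5835}{416} \approx 14.026$)
$\frac{-4171 - 919}{F + 2607} = \frac{-4171 - 919}{\frac{5835}{416} + 2607} = - \frac{5090}{\frac{1090347}{416}} = \left(-5090\right) \frac{416}{1090347} = - \frac{2117440}{1090347}$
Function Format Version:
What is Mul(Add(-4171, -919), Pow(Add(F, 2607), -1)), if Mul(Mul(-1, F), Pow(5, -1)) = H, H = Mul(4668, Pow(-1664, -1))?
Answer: Rational(-2117440, 1090347) ≈ -1.9420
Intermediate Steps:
H = Rational(-1167, 416) (H = Mul(4668, Rational(-1, 1664)) = Rational(-1167, 416) ≈ -2.8053)
F = Rational(5835, 416) (F = Mul(-5, Rational(-1167, 416)) = Rational(5835, 416) ≈ 14.026)
Mul(Add(-4171, -919), Pow(Add(F, 2607), -1)) = Mul(Add(-4171, -919), Pow(Add(Rational(5835, 416), 2607), -1)) = Mul(-5090, Pow(Rational(1090347, 416), -1)) = Mul(-5090, Rational(416, 1090347)) = Rational(-2117440, 1090347)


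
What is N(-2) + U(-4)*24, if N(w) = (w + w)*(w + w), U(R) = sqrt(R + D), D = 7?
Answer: 16 + 24*sqrt(3) ≈ 57.569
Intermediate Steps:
U(R) = sqrt(7 + R) (U(R) = sqrt(R + 7) = sqrt(7 + R))
N(w) = 4*w**2 (N(w) = (2*w)*(2*w) = 4*w**2)
N(-2) + U(-4)*24 = 4*(-2)**2 + sqrt(7 - 4)*24 = 4*4 + sqrt(3)*24 = 16 + 24*sqrt(3)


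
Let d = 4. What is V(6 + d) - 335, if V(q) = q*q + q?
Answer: -225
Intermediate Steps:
V(q) = q + q**2 (V(q) = q**2 + q = q + q**2)
V(6 + d) - 335 = (6 + 4)*(1 + (6 + 4)) - 335 = 10*(1 + 10) - 335 = 10*11 - 335 = 110 - 335 = -225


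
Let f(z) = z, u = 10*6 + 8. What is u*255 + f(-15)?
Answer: 17325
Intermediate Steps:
u = 68 (u = 60 + 8 = 68)
u*255 + f(-15) = 68*255 - 15 = 17340 - 15 = 17325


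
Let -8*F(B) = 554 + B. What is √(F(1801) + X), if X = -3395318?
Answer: I*√54329798/4 ≈ 1842.7*I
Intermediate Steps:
F(B) = -277/4 - B/8 (F(B) = -(554 + B)/8 = -277/4 - B/8)
√(F(1801) + X) = √((-277/4 - ⅛*1801) - 3395318) = √((-277/4 - 1801/8) - 3395318) = √(-2355/8 - 3395318) = √(-27164899/8) = I*√54329798/4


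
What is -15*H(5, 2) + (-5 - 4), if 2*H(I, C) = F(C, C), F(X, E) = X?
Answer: -24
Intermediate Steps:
H(I, C) = C/2
-15*H(5, 2) + (-5 - 4) = -15*2/2 + (-5 - 4) = -15*1 - 9 = -15 - 9 = -24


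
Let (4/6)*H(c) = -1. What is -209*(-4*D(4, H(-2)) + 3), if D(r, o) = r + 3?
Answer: 5225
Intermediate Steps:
H(c) = -3/2 (H(c) = (3/2)*(-1) = -3/2)
D(r, o) = 3 + r
-209*(-4*D(4, H(-2)) + 3) = -209*(-4*(3 + 4) + 3) = -209*(-4*7 + 3) = -209*(-28 + 3) = -209*(-25) = 5225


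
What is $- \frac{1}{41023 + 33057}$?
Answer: $- \frac{1}{74080} \approx -1.3499 \cdot 10^{-5}$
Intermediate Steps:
$- \frac{1}{41023 + 33057} = - \frac{1}{74080}$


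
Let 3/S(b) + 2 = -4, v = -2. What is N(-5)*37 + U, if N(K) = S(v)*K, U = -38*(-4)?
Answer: 489/2 ≈ 244.50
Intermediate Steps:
U = 152
S(b) = -½ (S(b) = 3/(-2 - 4) = 3/(-6) = 3*(-⅙) = -½)
N(K) = -K/2
N(-5)*37 + U = -½*(-5)*37 + 152 = (5/2)*37 + 152 = 185/2 + 152 = 489/2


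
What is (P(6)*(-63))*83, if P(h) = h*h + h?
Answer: -219618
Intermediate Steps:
P(h) = h + h² (P(h) = h² + h = h + h²)
(P(6)*(-63))*83 = ((6*(1 + 6))*(-63))*83 = ((6*7)*(-63))*83 = (42*(-63))*83 = -2646*83 = -219618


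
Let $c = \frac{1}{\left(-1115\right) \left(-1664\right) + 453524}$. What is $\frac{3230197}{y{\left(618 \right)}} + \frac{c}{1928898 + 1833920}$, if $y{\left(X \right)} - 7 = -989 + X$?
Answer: $- \frac{7015915426733989175}{790599835035192} \approx -8874.2$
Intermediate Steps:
$y{\left(X \right)} = -982 + X$ ($y{\left(X \right)} = 7 + \left(-989 + X\right) = -982 + X$)
$c = \frac{1}{2308884}$ ($c = \frac{1}{1855360 + 453524} = \frac{1}{2308884} \approx 4.3311 \cdot 10^{-7}$)
$\frac{3230197}{y{\left(618 \right)}} + \frac{c}{1928898 + 1833920} = \frac{3230197}{-982 + 618} + \frac{1}{2308884 \left(1928898 + 1833920\right)} = \frac{3230197}{-364} + \frac{1}{2308884 \cdot 3762818} = 3230197 \left(- \frac{1}{364}\right) + \frac{1}{2308884} \cdot \frac{1}{3762818} = - \frac{3230197}{364} + \frac{1}{8687910275112} = - \frac{7015915426733989175}{790599835035192}$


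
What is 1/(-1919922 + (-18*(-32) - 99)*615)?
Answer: -1/1626567 ≈ -6.1479e-7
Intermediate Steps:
1/(-1919922 + (-18*(-32) - 99)*615) = 1/(-1919922 + (576 - 99)*615) = 1/(-1919922 + 477*615) = 1/(-1919922 + 293355) = 1/(-1626567) = -1/1626567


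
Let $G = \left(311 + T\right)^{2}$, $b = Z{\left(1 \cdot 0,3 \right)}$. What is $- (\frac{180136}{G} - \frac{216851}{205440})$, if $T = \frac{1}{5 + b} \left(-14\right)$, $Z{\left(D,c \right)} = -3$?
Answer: $- \frac{66275929}{74163840} \approx -0.89364$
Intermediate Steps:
$b = -3$
$T = -7$ ($T = \frac{1}{5 - 3} \left(-14\right) = \frac{1}{2} \left(-14\right) = -7$)
$G = 92416$ ($G = \left(311 - 7\right)^{2} = 304^{2} = 92416$)
$- (\frac{180136}{G} - \frac{216851}{205440}) = - (\frac{180136}{92416} - \frac{216851}{205440}) = - (180136 \cdot \frac{1}{92416} - \frac{216851}{205440}) = - (\frac{22517}{11552} - \frac{216851}{205440}) = \left(-1\right) \frac{66275929}{74163840} = - \frac{66275929}{74163840}$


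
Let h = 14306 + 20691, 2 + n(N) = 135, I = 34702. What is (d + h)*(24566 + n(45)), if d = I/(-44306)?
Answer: 19148423121810/22153 ≈ 8.6437e+8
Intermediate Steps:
n(N) = 133 (n(N) = -2 + 135 = 133)
d = -17351/22153 (d = 34702/(-44306) = 34702*(-1/44306) = -17351/22153 ≈ -0.78323)
h = 34997
(d + h)*(24566 + n(45)) = (-17351/22153 + 34997)*(24566 + 133) = (775271190/22153)*24699 = 19148423121810/22153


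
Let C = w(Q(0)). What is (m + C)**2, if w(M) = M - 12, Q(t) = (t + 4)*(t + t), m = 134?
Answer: 14884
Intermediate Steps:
Q(t) = 2*t*(4 + t) (Q(t) = (4 + t)*(2*t) = 2*t*(4 + t))
w(M) = -12 + M
C = -12 (C = -12 + 2*0*(4 + 0) = -12 + 2*0*4 = -12 + 0 = -12)
(m + C)**2 = (134 - 12)**2 = 122**2 = 14884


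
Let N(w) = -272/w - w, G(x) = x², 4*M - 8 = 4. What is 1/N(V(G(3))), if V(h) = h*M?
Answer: -27/1001 ≈ -0.026973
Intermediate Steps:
M = 3 (M = 2 + (¼)*4 = 2 + 1 = 3)
V(h) = 3*h (V(h) = h*3 = 3*h)
N(w) = -w - 272/w
1/N(V(G(3))) = 1/(-3*3² - 272/(3*3²)) = 1/(-3*9 - 272/(3*9)) = 1/(-1*27 - 272/27) = 1/(-27 - 272*1/27) = 1/(-27 - 272/27) = 1/(-1001/27) = -27/1001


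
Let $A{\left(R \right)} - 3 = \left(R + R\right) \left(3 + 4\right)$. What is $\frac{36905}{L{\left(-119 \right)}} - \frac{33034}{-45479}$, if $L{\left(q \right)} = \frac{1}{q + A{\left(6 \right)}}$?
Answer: $- \frac{53708846806}{45479} \approx -1.181 \cdot 10^{6}$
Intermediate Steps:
$A{\left(R \right)} = 3 + 14 R$ ($A{\left(R \right)} = 3 + \left(R + R\right) \left(3 + 4\right) = 3 + 2 R 7 = 3 + 14 R$)
$L{\left(q \right)} = \frac{1}{87 + q}$ ($L{\left(q \right)} = \frac{1}{q + \left(3 + 14 \cdot 6\right)} = \frac{1}{q + \left(3 + 84\right)} = \frac{1}{q + 87} = \frac{1}{87 + q}$)
$\frac{36905}{L{\left(-119 \right)}} - \frac{33034}{-45479} = \frac{36905}{\frac{1}{87 - 119}} - \frac{33034}{-45479} = \frac{36905}{\frac{1}{-32}} - - \frac{33034}{45479} = \frac{36905}{- \frac{1}{32}} + \frac{33034}{45479} = 36905 \left(-32\right) + \frac{33034}{45479} = -1180960 + \frac{33034}{45479} = - \frac{53708846806}{45479}$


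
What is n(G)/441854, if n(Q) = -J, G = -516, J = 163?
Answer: -163/441854 ≈ -0.00036890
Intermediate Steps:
n(Q) = -163 (n(Q) = -1*163 = -163)
n(G)/441854 = -163/441854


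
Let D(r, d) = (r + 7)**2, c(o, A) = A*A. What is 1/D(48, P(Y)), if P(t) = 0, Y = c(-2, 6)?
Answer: 1/3025 ≈ 0.00033058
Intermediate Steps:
c(o, A) = A**2
Y = 36 (Y = 6**2 = 36)
D(r, d) = (7 + r)**2
1/D(48, P(Y)) = 1/((7 + 48)**2) = 1/(55**2) = 1/3025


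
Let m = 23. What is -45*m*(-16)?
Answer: 16560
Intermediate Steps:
-45*m*(-16) = -45*23*(-16) = -1035*(-16) = 16560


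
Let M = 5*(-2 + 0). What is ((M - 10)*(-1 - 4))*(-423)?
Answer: -42300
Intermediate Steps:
M = -10 (M = 5*(-2) = -10)
((M - 10)*(-1 - 4))*(-423) = ((-10 - 10)*(-1 - 4))*(-423) = -20*(-5)*(-423) = 100*(-423) = -42300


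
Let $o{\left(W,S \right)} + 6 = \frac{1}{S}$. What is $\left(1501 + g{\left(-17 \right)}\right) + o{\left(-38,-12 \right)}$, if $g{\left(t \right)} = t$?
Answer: $\frac{17735}{12} \approx 1477.9$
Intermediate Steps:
$o{\left(W,S \right)} = -6 + \frac{1}{S}$
$\left(1501 + g{\left(-17 \right)}\right) + o{\left(-38,-12 \right)} = \left(1501 - 17\right) - \left(6 - \frac{1}{-12}\right) = 1484 - \frac{73}{12} = \frac{17735}{12}$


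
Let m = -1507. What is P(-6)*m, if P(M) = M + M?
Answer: 18084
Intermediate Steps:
P(M) = 2*M
P(-6)*m = (2*(-6))*(-1507) = -12*(-1507) = 18084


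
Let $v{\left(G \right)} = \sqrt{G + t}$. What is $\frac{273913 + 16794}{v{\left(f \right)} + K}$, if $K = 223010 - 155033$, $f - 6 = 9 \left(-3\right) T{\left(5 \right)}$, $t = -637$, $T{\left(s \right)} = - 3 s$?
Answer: $\frac{19761389739}{4620872755} - \frac{290707 i \sqrt{226}}{4620872755} \approx 4.2766 - 0.00094577 i$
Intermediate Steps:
$f = 411$ ($f = 6 + 9 \left(-3\right) \left(\left(-3\right) 5\right) = 6 - -405 = 6 + 405 = 411$)
$K = 67977$
$v{\left(G \right)} = \sqrt{-637 + G}$ ($v{\left(G \right)} = \sqrt{G - 637} = \sqrt{-637 + G}$)
$\frac{273913 + 16794}{v{\left(f \right)} + K} = \frac{273913 + 16794}{\sqrt{-637 + 411} + 67977} = \frac{290707}{\sqrt{-226} + 67977} = \frac{290707}{i \sqrt{226} + 67977} = \frac{290707}{67977 + i \sqrt{226}}$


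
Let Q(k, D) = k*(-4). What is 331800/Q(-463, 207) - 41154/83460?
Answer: 1150658783/6440330 ≈ 178.66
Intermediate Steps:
Q(k, D) = -4*k
331800/Q(-463, 207) - 41154/83460 = 331800/((-4*(-463))) - 41154/83460 = 331800/1852 - 41154*1/83460 = 331800*(1/1852) - 6859/13910 = 82950/463 - 6859/13910 = 1150658783/6440330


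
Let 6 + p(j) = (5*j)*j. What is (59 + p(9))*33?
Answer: 15114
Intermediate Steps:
p(j) = -6 + 5*j² (p(j) = -6 + (5*j)*j = -6 + 5*j²)
(59 + p(9))*33 = (59 + (-6 + 5*9²))*33 = (59 + (-6 + 5*81))*33 = (59 + (-6 + 405))*33 = (59 + 399)*33 = 458*33 = 15114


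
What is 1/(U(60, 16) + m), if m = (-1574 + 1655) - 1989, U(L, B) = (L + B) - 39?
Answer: -1/1871 ≈ -0.00053447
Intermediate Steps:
U(L, B) = -39 + B + L (U(L, B) = (B + L) - 39 = -39 + B + L)
m = -1908 (m = 81 - 1989 = -1908)
1/(U(60, 16) + m) = 1/((-39 + 16 + 60) - 1908) = 1/(37 - 1908) = 1/(-1871) = -1/1871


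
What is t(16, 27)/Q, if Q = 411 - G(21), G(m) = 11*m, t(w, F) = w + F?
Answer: 43/180 ≈ 0.23889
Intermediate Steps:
t(w, F) = F + w
Q = 180 (Q = 411 - 11*21 = 411 - 1*231 = 411 - 231 = 180)
t(16, 27)/Q = (27 + 16)/180 = 43*(1/180) = 43/180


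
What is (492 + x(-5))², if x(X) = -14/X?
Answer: 6120676/25 ≈ 2.4483e+5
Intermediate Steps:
(492 + x(-5))² = (492 - 14/(-5))² = (492 - 14*(-⅕))² = (492 + 14/5)² = (2474/5)² = 6120676/25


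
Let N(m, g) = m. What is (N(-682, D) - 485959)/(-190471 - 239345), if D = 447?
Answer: 486641/429816 ≈ 1.1322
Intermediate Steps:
(N(-682, D) - 485959)/(-190471 - 239345) = (-682 - 485959)/(-190471 - 239345) = -486641/(-429816) = -486641*(-1/429816) = 486641/429816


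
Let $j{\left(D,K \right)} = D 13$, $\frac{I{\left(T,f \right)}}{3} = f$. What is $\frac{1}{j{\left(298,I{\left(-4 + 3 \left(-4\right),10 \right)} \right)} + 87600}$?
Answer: $\frac{1}{91474} \approx 1.0932 \cdot 10^{-5}$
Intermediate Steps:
$I{\left(T,f \right)} = 3 f$
$j{\left(D,K \right)} = 13 D$
$\frac{1}{j{\left(298,I{\left(-4 + 3 \left(-4\right),10 \right)} \right)} + 87600} = \frac{1}{13 \cdot 298 + 87600} = \frac{1}{3874 + 87600} = \frac{1}{91474}$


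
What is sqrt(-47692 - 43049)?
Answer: I*sqrt(90741) ≈ 301.23*I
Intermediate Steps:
sqrt(-47692 - 43049) = sqrt(-90741) = I*sqrt(90741)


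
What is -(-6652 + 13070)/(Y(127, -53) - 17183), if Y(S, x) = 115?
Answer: 3209/8534 ≈ 0.37603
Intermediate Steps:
-(-6652 + 13070)/(Y(127, -53) - 17183) = -(-6652 + 13070)/(115 - 17183) = -6418/(-17068) = -6418*(-1)/17068 = -1*(-3209/8534) = 3209/8534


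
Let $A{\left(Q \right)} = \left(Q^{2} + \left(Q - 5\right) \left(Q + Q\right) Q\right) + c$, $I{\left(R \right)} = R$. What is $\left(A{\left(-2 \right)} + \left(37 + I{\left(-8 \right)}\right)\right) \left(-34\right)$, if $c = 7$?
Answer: $544$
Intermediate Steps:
$A{\left(Q \right)} = 7 + Q^{2} + 2 Q^{2} \left(-5 + Q\right)$ ($A{\left(Q \right)} = \left(Q^{2} + \left(Q - 5\right) \left(Q + Q\right) Q\right) + 7 = \left(Q^{2} + \left(-5 + Q\right) 2 Q Q\right) + 7 = \left(Q^{2} + 2 Q \left(-5 + Q\right) Q\right) + 7 = \left(Q^{2} + 2 Q^{2} \left(-5 + Q\right)\right) + 7 = 7 + Q^{2} + 2 Q^{2} \left(-5 + Q\right)$)
$\left(A{\left(-2 \right)} + \left(37 + I{\left(-8 \right)}\right)\right) \left(-34\right) = \left(\left(7 - 9 \left(-2\right)^{2} + 2 \left(-2\right)^{3}\right) + \left(37 - 8\right)\right) \left(-34\right) = \left(\left(7 - 36 + 2 \left(-8\right)\right) + 29\right) \left(-34\right) = \left(\left(7 - 36 - 16\right) + 29\right) \left(-34\right) = \left(-45 + 29\right) \left(-34\right) = \left(-16\right) \left(-34\right) = 544$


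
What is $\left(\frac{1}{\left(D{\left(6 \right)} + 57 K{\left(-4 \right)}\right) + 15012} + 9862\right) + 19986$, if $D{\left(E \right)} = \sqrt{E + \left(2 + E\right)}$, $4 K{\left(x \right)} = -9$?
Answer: $\frac{15113389862284}{506345143} - \frac{16 \sqrt{14}}{3544416001} \approx 29848.0$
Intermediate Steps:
$K{\left(x \right)} = - \frac{9}{4}$ ($K{\left(x \right)} = \frac{1}{4} \left(-9\right) = - \frac{9}{4}$)
$D{\left(E \right)} = \sqrt{2 + 2 E}$
$\left(\frac{1}{\left(D{\left(6 \right)} + 57 K{\left(-4 \right)}\right) + 15012} + 9862\right) + 19986 = \left(\frac{1}{\left(\sqrt{2 + 2 \cdot 6} + 57 \left(- \frac{9}{4}\right)\right) + 15012} + 9862\right) + 19986 = \left(\frac{1}{\left(\sqrt{2 + 12} - \frac{513}{4}\right) + 15012} + 9862\right) + 19986 = \left(\frac{1}{\left(\sqrt{14} - \frac{513}{4}\right) + 15012} + 9862\right) + 19986 = \left(\frac{1}{\left(- \frac{513}{4} + \sqrt{14}\right) + 15012} + 9862\right) + 19986 = \left(\frac{1}{\frac{59535}{4} + \sqrt{14}} + 9862\right) + 19986 = \left(9862 + \frac{1}{\frac{59535}{4} + \sqrt{14}}\right) + 19986 = 29848 + \frac{1}{\frac{59535}{4} + \sqrt{14}}$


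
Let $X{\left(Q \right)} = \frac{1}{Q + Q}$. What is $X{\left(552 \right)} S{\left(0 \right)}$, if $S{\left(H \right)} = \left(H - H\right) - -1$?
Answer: $\frac{1}{1104} \approx 0.0009058$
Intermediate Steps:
$S{\left(H \right)} = 1$ ($S{\left(H \right)} = 0 + 1 = 1$)
$X{\left(Q \right)} = \frac{1}{2 Q}$
$X{\left(552 \right)} S{\left(0 \right)} = \frac{1}{2 \cdot 552} \cdot 1 = \frac{1}{2} \cdot \frac{1}{552} \cdot 1 = \frac{1}{1104} \cdot 1 = \frac{1}{1104}$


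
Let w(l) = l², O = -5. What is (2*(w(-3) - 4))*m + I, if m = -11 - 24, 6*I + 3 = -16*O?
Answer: -2023/6 ≈ -337.17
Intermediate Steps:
I = 77/6 (I = -½ + (-16*(-5))/6 = -½ + (⅙)*80 = -½ + 40/3 = 77/6 ≈ 12.833)
m = -35
(2*(w(-3) - 4))*m + I = (2*((-3)² - 4))*(-35) + 77/6 = (2*(9 - 4))*(-35) + 77/6 = (2*5)*(-35) + 77/6 = 10*(-35) + 77/6 = -350 + 77/6 = -2023/6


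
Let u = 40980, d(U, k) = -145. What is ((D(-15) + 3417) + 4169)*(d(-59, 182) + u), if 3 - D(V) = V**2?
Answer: 300708940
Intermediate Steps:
D(V) = 3 - V**2
((D(-15) + 3417) + 4169)*(d(-59, 182) + u) = (((3 - 1*(-15)**2) + 3417) + 4169)*(-145 + 40980) = (((3 - 1*225) + 3417) + 4169)*40835 = (((3 - 225) + 3417) + 4169)*40835 = ((-222 + 3417) + 4169)*40835 = (3195 + 4169)*40835 = 7364*40835 = 300708940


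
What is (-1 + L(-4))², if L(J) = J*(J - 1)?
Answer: 361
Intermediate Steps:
L(J) = J*(-1 + J)
(-1 + L(-4))² = (-1 - 4*(-1 - 4))² = (-1 - 4*(-5))² = (-1 + 20)² = 19² = 361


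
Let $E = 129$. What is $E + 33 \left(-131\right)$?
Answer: $-4194$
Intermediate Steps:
$E + 33 \left(-131\right) = 129 + 33 \left(-131\right) = 129 - 4323 = -4194$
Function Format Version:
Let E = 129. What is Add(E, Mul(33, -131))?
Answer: -4194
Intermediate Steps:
Add(E, Mul(33, -131)) = Add(129, Mul(33, -131)) = Add(129, -4323) = -4194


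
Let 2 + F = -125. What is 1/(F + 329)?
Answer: 1/202 ≈ 0.0049505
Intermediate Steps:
F = -127 (F = -2 - 125 = -127)
1/(F + 329) = 1/(-127 + 329) = 1/202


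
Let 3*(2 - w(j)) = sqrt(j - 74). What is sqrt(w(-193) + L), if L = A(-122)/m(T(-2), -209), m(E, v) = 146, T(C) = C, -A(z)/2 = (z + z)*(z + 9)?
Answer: sqrt(-18018882 - 15987*I*sqrt(267))/219 ≈ 0.1405 - 19.383*I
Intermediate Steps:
A(z) = -4*z*(9 + z) (A(z) = -2*(z + z)*(z + 9) = -2*2*z*(9 + z) = -4*z*(9 + z))
w(j) = 2 - sqrt(-74 + j)/3 (w(j) = 2 - sqrt(j - 74)/3 = 2 - sqrt(-74 + j)/3)
L = -27572/73 (L = -4*(-122)*(9 - 122)/146 = -4*(-122)*(-113)*(1/146) = -55144*1/146 = -27572/73 ≈ -377.70)
sqrt(w(-193) + L) = sqrt((2 - sqrt(-74 - 193)/3) - 27572/73) = sqrt((2 - I*sqrt(267)/3) - 27572/73) = sqrt(-27426/73 - I*sqrt(267)/3)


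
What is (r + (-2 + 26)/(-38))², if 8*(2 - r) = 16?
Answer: 144/361 ≈ 0.39889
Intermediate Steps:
r = 0 (r = 2 - ⅛*16 = 2 - 2 = 0)
(r + (-2 + 26)/(-38))² = (0 + (-2 + 26)/(-38))² = (0 + 24*(-1/38))² = (0 - 12/19)² = (-12/19)² = 144/361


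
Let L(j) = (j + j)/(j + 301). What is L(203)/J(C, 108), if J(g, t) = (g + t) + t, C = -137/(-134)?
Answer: 1943/523458 ≈ 0.0037119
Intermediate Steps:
L(j) = 2*j/(301 + j) (L(j) = (2*j)/(301 + j) = 2*j/(301 + j))
C = 137/134 (C = -137*(-1/134) = 137/134 ≈ 1.0224)
J(g, t) = g + 2*t
L(203)/J(C, 108) = (2*203/(301 + 203))/(137/134 + 2*108) = (2*203/504)/(137/134 + 216) = (2*203*(1/504))/(29081/134) = (29/36)*(134/29081) = 1943/523458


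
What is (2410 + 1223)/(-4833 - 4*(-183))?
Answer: -1211/1367 ≈ -0.88588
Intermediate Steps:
(2410 + 1223)/(-4833 - 4*(-183)) = 3633/(-4833 + 732) = 3633/(-4101) = 3633*(-1/4101) = -1211/1367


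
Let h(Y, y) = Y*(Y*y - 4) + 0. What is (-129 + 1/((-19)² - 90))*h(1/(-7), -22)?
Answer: -29964/1897 ≈ -15.795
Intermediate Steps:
h(Y, y) = Y*(-4 + Y*y) (h(Y, y) = Y*(-4 + Y*y) + 0 = Y*(-4 + Y*y))
(-129 + 1/((-19)² - 90))*h(1/(-7), -22) = (-129 + 1/((-19)² - 90))*((-4 - 22/(-7))/(-7)) = (-129 + 1/(361 - 90))*(-(-4 - ⅐*(-22))/7) = (-129 + 1/271)*(-(-4 + 22/7)/7) = (-129 + 1/271)*(-⅐*(-6/7)) = -34958/271*6/49 = -29964/1897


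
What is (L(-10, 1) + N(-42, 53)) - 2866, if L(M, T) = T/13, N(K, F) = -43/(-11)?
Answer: -409268/143 ≈ -2862.0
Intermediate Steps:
N(K, F) = 43/11 (N(K, F) = -43*(-1/11) = 43/11)
L(M, T) = T/13 (L(M, T) = T*(1/13) = T/13)
(L(-10, 1) + N(-42, 53)) - 2866 = ((1/13)*1 + 43/11) - 2866 = (1/13 + 43/11) - 2866 = 570/143 - 2866 = -409268/143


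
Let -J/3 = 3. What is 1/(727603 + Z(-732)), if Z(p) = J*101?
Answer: 1/726694 ≈ 1.3761e-6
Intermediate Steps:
J = -9 (J = -3*3 = -9)
Z(p) = -909 (Z(p) = -9*101 = -909)
1/(727603 + Z(-732)) = 1/(727603 - 909) = 1/726694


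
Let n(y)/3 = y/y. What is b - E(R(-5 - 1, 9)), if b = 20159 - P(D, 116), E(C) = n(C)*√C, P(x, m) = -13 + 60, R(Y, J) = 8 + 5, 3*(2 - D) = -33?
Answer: 20112 - 3*√13 ≈ 20101.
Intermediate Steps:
n(y) = 3 (n(y) = 3*(y/y) = 3*1 = 3)
D = 13 (D = 2 - ⅓*(-33) = 2 + 11 = 13)
R(Y, J) = 13
P(x, m) = 47
E(C) = 3*√C
b = 20112 (b = 20159 - 1*47 = 20159 - 47 = 20112)
b - E(R(-5 - 1, 9)) = 20112 - 3*√13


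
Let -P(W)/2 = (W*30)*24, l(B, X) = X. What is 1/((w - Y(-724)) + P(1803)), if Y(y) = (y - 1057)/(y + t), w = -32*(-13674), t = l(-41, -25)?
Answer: -749/1616907029 ≈ -4.6323e-7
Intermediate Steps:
t = -25
w = 437568
Y(y) = (-1057 + y)/(-25 + y) (Y(y) = (y - 1057)/(y - 25) = (-1057 + y)/(-25 + y))
P(W) = -1440*W (P(W) = -2*W*30*24 = -2*30*W*24 = -1440*W)
1/((w - Y(-724)) + P(1803)) = 1/((437568 - (-1057 - 724)/(-25 - 724)) - 1440*1803) = 1/((437568 - (-1781)/(-749)) - 2596320) = 1/((437568 - (-1)*(-1781)/749) - 2596320) = 1/((437568 - 1*1781/749) - 2596320) = 1/((437568 - 1781/749) - 2596320) = 1/(327736651/749 - 2596320) = 1/(-1616907029/749) = -749/1616907029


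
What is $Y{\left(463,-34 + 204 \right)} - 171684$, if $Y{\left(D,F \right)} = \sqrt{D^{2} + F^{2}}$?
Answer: $-171684 + \sqrt{243269} \approx -1.7119 \cdot 10^{5}$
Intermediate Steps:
$Y{\left(463,-34 + 204 \right)} - 171684 = \sqrt{463^{2} + \left(-34 + 204\right)^{2}} - 171684 = \sqrt{214369 + 170^{2}} - 171684 = \sqrt{214369 + 28900} - 171684 = \sqrt{243269} - 171684 = -171684 + \sqrt{243269}$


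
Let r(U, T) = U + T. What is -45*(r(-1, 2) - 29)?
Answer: 1260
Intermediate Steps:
r(U, T) = T + U
-45*(r(-1, 2) - 29) = -45*((2 - 1) - 29) = -45*(1 - 29) = -45*(-28) = 1260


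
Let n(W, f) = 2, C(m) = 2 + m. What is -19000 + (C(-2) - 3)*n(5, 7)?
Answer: -19006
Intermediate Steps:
-19000 + (C(-2) - 3)*n(5, 7) = -19000 + ((2 - 2) - 3)*2 = -19000 + (0 - 3)*2 = -19000 - 3*2 = -19000 - 6 = -19006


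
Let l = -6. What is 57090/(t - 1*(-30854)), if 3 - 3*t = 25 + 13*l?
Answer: 85635/46309 ≈ 1.8492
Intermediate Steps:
t = 56/3 (t = 1 - (25 + 13*(-6))/3 = 1 - (25 - 78)/3 = 1 - ⅓*(-53) = 1 + 53/3 = 56/3 ≈ 18.667)
57090/(t - 1*(-30854)) = 57090/(56/3 - 1*(-30854)) = 57090/(56/3 + 30854) = 57090/(92618/3) = 57090*(3/92618) = 85635/46309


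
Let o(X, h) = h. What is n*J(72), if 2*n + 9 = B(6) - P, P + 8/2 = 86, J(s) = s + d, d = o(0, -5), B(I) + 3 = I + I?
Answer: -2747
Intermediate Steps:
B(I) = -3 + 2*I (B(I) = -3 + (I + I) = -3 + 2*I)
d = -5
J(s) = -5 + s (J(s) = s - 5 = -5 + s)
P = 82 (P = -4 + 86 = 82)
n = -41 (n = -9/2 + ((-3 + 2*6) - 1*82)/2 = -9/2 + ((-3 + 12) - 82)/2 = -9/2 + (9 - 82)/2 = -9/2 + (½)*(-73) = -9/2 - 73/2 = -41)
n*J(72) = -41*(-5 + 72) = -41*67 = -2747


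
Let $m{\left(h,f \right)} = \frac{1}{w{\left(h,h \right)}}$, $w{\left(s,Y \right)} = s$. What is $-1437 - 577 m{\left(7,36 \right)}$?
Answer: $- \frac{10636}{7} \approx -1519.4$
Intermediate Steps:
$m{\left(h,f \right)} = \frac{1}{h}$
$-1437 - 577 m{\left(7,36 \right)} = -1437 - \frac{577}{7} = - \frac{10636}{7}$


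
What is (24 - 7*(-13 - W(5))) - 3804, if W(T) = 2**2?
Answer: -3661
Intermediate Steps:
W(T) = 4
(24 - 7*(-13 - W(5))) - 3804 = (24 - 7*(-13 - 1*4)) - 3804 = (24 - 7*(-13 - 4)) - 3804 = (24 - 7*(-17)) - 3804 = (24 + 119) - 3804 = 143 - 3804 = -3661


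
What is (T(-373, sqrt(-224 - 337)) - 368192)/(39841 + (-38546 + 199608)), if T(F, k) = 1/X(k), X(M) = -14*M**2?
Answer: -2891779967/1577892162 ≈ -1.8327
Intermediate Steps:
T(F, k) = -1/(14*k**2) (T(F, k) = 1/(-14*k**2) = -1/(14*k**2))
(T(-373, sqrt(-224 - 337)) - 368192)/(39841 + (-38546 + 199608)) = (-1/(14*(-224 - 337)) - 368192)/(39841 + (-38546 + 199608)) = (-1/(14*(sqrt(-561))**2) - 368192)/(39841 + 161062) = (-1/(14*(I*sqrt(561))**2) - 368192)/200903 = (-1/14*(-1/561) - 368192)*(1/200903) = (1/7854 - 368192)*(1/200903) = -2891779967/7854*1/200903 = -2891779967/1577892162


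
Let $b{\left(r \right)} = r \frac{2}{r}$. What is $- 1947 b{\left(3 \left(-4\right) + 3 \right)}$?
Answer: $-3894$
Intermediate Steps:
$b{\left(r \right)} = 2$
$- 1947 b{\left(3 \left(-4\right) + 3 \right)} = \left(-1947\right) 2 = -3894$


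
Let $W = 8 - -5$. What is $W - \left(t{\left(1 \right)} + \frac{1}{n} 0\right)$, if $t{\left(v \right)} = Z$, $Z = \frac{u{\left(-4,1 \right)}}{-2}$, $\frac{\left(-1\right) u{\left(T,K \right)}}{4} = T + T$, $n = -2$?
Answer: $29$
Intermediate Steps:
$W = 13$ ($W = 8 + 5 = 13$)
$u{\left(T,K \right)} = - 8 T$ ($u{\left(T,K \right)} = - 4 \left(T + T\right) = - 4 \cdot 2 T = - 8 T$)
$Z = -16$ ($Z = \frac{\left(-8\right) \left(-4\right)}{-2} = 32 \left(- \frac{1}{2}\right) = -16$)
$t{\left(v \right)} = -16$
$W - \left(t{\left(1 \right)} + \frac{1}{n} 0\right) = 13 - \left(-16 + \frac{1}{-2} \cdot 0\right) = 13 - \left(-16 - 0\right) = 13 - \left(-16 + 0\right) = 13 - -16 = 13 + 16 = 29$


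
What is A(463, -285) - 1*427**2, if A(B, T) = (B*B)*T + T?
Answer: -61277779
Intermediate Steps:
A(B, T) = T + T*B**2 (A(B, T) = B**2*T + T = T*B**2 + T = T + T*B**2)
A(463, -285) - 1*427**2 = -285*(1 + 463**2) - 1*427**2 = -285*(1 + 214369) - 1*182329 = -285*214370 - 182329 = -61095450 - 182329 = -61277779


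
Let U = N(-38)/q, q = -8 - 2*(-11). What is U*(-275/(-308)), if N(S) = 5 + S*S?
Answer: 5175/56 ≈ 92.411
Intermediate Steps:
q = 14 (q = -8 + 22 = 14)
N(S) = 5 + S**2
U = 207/2 (U = (5 + (-38)**2)/14 = (5 + 1444)*(1/14) = 1449*(1/14) = 207/2 ≈ 103.50)
U*(-275/(-308)) = 207*(-275/(-308))/2 = 207*(-275*(-1/308))/2 = (207/2)*(25/28) = 5175/56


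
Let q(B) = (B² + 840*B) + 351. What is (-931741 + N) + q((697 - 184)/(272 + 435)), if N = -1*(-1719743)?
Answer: 394362382306/499849 ≈ 7.8896e+5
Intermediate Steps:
N = 1719743
q(B) = 351 + B² + 840*B
(-931741 + N) + q((697 - 184)/(272 + 435)) = (-931741 + 1719743) + (351 + ((697 - 184)/(272 + 435))² + 840*((697 - 184)/(272 + 435))) = 788002 + (351 + (513/707)² + 840*(513/707)) = 788002 + (351 + 263169/499849 + 61560/101) = 788002 + 480370608/499849 = 394362382306/499849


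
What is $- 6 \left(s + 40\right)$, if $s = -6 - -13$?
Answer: $-282$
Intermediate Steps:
$s = 7$ ($s = -6 + 13 = 7$)
$- 6 \left(s + 40\right) = - 6 \left(7 + 40\right) = \left(-6\right) 47 = -282$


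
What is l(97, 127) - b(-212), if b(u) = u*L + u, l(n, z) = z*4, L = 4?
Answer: 1568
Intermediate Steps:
l(n, z) = 4*z
b(u) = 5*u (b(u) = u*4 + u = 4*u + u = 5*u)
l(97, 127) - b(-212) = 4*127 - 5*(-212) = 508 - 1*(-1060) = 508 + 1060 = 1568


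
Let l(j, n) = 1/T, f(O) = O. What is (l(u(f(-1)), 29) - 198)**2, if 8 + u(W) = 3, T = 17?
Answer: 11323225/289 ≈ 39181.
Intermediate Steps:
u(W) = -5 (u(W) = -8 + 3 = -5)
l(j, n) = 1/17
(l(u(f(-1)), 29) - 198)**2 = (1/17 - 198)**2 = (-3365/17)**2 = 11323225/289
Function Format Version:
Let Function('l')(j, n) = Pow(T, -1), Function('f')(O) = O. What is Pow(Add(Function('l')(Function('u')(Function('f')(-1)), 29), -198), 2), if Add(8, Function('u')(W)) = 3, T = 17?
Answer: Rational(11323225, 289) ≈ 39181.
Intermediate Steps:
Function('u')(W) = -5 (Function('u')(W) = Add(-8, 3) = -5)
Function('l')(j, n) = Rational(1, 17) (Function('l')(j, n) = Pow(17, -1) = Rational(1, 17))
Pow(Add(Function('l')(Function('u')(Function('f')(-1)), 29), -198), 2) = Pow(Add(Rational(1, 17), -198), 2) = Pow(Rational(-3365, 17), 2) = Rational(11323225, 289)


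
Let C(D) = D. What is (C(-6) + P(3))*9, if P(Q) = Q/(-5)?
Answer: -297/5 ≈ -59.400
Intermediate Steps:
P(Q) = -Q/5 (P(Q) = Q*(-⅕) = -Q/5)
(C(-6) + P(3))*9 = (-6 - ⅕*3)*9 = (-6 - ⅗)*9 = -33/5*9 = -297/5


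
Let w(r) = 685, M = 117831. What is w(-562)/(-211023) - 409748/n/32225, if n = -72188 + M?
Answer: -1093995539579/310382266875525 ≈ -0.0035247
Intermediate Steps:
n = 45643 (n = -72188 + 117831 = 45643)
w(-562)/(-211023) - 409748/n/32225 = 685/(-211023) - 409748/45643/32225 = 685*(-1/211023) - 409748*1/45643*(1/32225) = -685/211023 - 409748/45643*1/32225 = -685/211023 - 409748/1470845675 = -1093995539579/310382266875525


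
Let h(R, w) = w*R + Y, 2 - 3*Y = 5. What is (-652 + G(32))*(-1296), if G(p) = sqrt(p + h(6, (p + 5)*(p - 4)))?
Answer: 844992 - 1296*sqrt(6247) ≈ 7.4256e+5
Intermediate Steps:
Y = -1 (Y = 2/3 - 1/3*5 = 2/3 - 5/3 = -1)
h(R, w) = -1 + R*w (h(R, w) = w*R - 1 = R*w - 1 = -1 + R*w)
G(p) = sqrt(-1 + p + 6*(-4 + p)*(5 + p)) (G(p) = sqrt(p + (-1 + 6*((p + 5)*(p - 4)))) = sqrt(p + (-1 + 6*((5 + p)*(-4 + p)))) = sqrt(p + (-1 + 6*((-4 + p)*(5 + p)))) = sqrt(p + (-1 + 6*(-4 + p)*(5 + p))) = sqrt(-1 + p + 6*(-4 + p)*(5 + p)))
(-652 + G(32))*(-1296) = (-652 + sqrt(-121 + 6*32**2 + 7*32))*(-1296) = (-652 + sqrt(-121 + 6*1024 + 224))*(-1296) = (-652 + sqrt(-121 + 6144 + 224))*(-1296) = (-652 + sqrt(6247))*(-1296) = 844992 - 1296*sqrt(6247)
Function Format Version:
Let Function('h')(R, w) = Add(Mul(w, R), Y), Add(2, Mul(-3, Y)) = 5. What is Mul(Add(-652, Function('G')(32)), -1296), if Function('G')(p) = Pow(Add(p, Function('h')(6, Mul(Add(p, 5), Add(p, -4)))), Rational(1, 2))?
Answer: Add(844992, Mul(-1296, Pow(6247, Rational(1, 2)))) ≈ 7.4256e+5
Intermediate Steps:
Y = -1 (Y = Add(Rational(2, 3), Mul(Rational(-1, 3), 5)) = Add(Rational(2, 3), Rational(-5, 3)) = -1)
Function('h')(R, w) = Add(-1, Mul(R, w)) (Function('h')(R, w) = Add(Mul(w, R), -1) = Add(Mul(R, w), -1) = Add(-1, Mul(R, w)))
Function('G')(p) = Pow(Add(-1, p, Mul(6, Add(-4, p), Add(5, p))), Rational(1, 2)) (Function('G')(p) = Pow(Add(p, Add(-1, Mul(6, Mul(Add(p, 5), Add(p, -4))))), Rational(1, 2)) = Pow(Add(p, Add(-1, Mul(6, Mul(Add(5, p), Add(-4, p))))), Rational(1, 2)) = Pow(Add(p, Add(-1, Mul(6, Mul(Add(-4, p), Add(5, p))))), Rational(1, 2)) = Pow(Add(p, Add(-1, Mul(6, Add(-4, p), Add(5, p)))), Rational(1, 2)) = Pow(Add(-1, p, Mul(6, Add(-4, p), Add(5, p))), Rational(1, 2)))
Mul(Add(-652, Function('G')(32)), -1296) = Mul(Add(-652, Pow(Add(-121, Mul(6, Pow(32, 2)), Mul(7, 32)), Rational(1, 2))), -1296) = Mul(Add(-652, Pow(Add(-121, Mul(6, 1024), 224), Rational(1, 2))), -1296) = Mul(Add(-652, Pow(Add(-121, 6144, 224), Rational(1, 2))), -1296) = Mul(Add(-652, Pow(6247, Rational(1, 2))), -1296) = Add(844992, Mul(-1296, Pow(6247, Rational(1, 2))))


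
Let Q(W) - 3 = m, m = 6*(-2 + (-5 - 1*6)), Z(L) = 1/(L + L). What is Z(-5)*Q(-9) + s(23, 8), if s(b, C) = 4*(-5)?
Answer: -25/2 ≈ -12.500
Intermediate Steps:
Z(L) = 1/(2*L)
s(b, C) = -20
m = -78 (m = 6*(-2 + (-5 - 6)) = 6*(-2 - 11) = 6*(-13) = -78)
Q(W) = -75 (Q(W) = 3 - 78 = -75)
Z(-5)*Q(-9) + s(23, 8) = ((½)/(-5))*(-75) - 20 = ((½)*(-⅕))*(-75) - 20 = -⅒*(-75) - 20 = 15/2 - 20 = -25/2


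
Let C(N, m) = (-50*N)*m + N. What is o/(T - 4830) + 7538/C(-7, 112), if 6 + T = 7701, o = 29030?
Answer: 231873832/22457589 ≈ 10.325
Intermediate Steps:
T = 7695 (T = -6 + 7701 = 7695)
C(N, m) = N - 50*N*m (C(N, m) = -50*N*m + N = N - 50*N*m)
o/(T - 4830) + 7538/C(-7, 112) = 29030/(7695 - 4830) + 7538/((-7*(1 - 50*112))) = 29030/2865 + 7538/((-7*(1 - 5600))) = 29030*(1/2865) + 7538/((-7*(-5599))) = 5806/573 + 7538/39193 = 231873832/22457589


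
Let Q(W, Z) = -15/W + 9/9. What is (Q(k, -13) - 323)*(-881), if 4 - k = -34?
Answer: 10793131/38 ≈ 2.8403e+5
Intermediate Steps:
k = 38 (k = 4 - 1*(-34) = 4 + 34 = 38)
Q(W, Z) = 1 - 15/W (Q(W, Z) = -15/W + 9*(⅑) = -15/W + 1 = 1 - 15/W)
(Q(k, -13) - 323)*(-881) = ((-15 + 38)/38 - 323)*(-881) = ((1/38)*23 - 323)*(-881) = (23/38 - 323)*(-881) = -12251/38*(-881) = 10793131/38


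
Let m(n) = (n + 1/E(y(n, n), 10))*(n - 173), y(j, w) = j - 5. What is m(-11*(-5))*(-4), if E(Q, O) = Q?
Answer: 649236/25 ≈ 25969.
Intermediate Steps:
y(j, w) = -5 + j
m(n) = (-173 + n)*(n + 1/(-5 + n)) (m(n) = (n + 1/(-5 + n))*(n - 173) = (n + 1/(-5 + n))*(-173 + n) = (-173 + n)*(n + 1/(-5 + n)))
m(-11*(-5))*(-4) = ((-173 - 11*(-5) + (-11*(-5))*(-173 - 11*(-5))*(-5 - 11*(-5)))/(-5 - 11*(-5)))*(-4) = ((-173 + 55 + 55*(-173 + 55)*(-5 + 55))/(-5 + 55))*(-4) = ((-173 + 55 + 55*(-118)*50)/50)*(-4) = ((-173 + 55 - 324500)/50)*(-4) = ((1/50)*(-324618))*(-4) = -162309/25*(-4) = 649236/25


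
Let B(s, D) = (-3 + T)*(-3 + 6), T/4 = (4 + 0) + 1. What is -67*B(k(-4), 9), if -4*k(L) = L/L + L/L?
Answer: -3417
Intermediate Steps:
T = 20 (T = 4*((4 + 0) + 1) = 4*(4 + 1) = 4*5 = 20)
k(L) = -½ (k(L) = -(L/L + L/L)/4 = -(1 + 1)/4 = -¼*2 = -½)
B(s, D) = 51 (B(s, D) = (-3 + 20)*(-3 + 6) = 17*3 = 51)
-67*B(k(-4), 9) = -67*51 = -3417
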